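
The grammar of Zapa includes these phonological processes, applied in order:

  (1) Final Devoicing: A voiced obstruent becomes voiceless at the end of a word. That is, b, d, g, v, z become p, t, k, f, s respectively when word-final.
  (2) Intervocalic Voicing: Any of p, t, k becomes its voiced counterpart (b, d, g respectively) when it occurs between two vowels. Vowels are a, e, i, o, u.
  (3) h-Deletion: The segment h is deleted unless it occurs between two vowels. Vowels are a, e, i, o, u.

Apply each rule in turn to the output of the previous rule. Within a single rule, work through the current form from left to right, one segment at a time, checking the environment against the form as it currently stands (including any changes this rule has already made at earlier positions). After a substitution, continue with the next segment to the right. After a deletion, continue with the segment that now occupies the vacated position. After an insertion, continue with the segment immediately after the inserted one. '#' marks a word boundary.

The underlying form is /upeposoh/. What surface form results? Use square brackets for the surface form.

[ubeboso]

(1) Final Devoicing: no change — [upeposoh]
(2) Intervocalic Voicing: [upeposoh] → [ubebosoh]
(3) h-Deletion: [ubebosoh] → [ubeboso]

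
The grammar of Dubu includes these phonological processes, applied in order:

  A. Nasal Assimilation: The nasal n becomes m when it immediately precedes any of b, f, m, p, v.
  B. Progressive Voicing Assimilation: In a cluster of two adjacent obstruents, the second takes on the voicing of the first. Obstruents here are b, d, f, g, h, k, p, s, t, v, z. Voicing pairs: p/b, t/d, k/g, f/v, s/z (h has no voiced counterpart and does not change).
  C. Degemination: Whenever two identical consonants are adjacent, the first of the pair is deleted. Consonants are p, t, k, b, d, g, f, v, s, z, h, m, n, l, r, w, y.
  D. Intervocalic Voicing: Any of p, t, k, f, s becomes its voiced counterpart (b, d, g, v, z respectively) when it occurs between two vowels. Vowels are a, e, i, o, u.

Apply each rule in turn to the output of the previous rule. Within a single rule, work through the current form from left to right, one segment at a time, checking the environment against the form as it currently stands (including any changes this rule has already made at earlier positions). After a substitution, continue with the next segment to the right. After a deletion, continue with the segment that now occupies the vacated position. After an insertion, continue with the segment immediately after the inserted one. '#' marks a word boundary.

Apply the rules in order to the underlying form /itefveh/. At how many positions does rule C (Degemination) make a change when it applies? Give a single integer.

1

A Nasal Assimilation: no change — [itefveh]
B Progressive Voicing Assimilation: [itefveh] → [iteffeh]
C Degemination: [iteffeh] → [itefeh]
D Intervocalic Voicing: [itefeh] → [ideveh]
Rule C changed 1 position(s).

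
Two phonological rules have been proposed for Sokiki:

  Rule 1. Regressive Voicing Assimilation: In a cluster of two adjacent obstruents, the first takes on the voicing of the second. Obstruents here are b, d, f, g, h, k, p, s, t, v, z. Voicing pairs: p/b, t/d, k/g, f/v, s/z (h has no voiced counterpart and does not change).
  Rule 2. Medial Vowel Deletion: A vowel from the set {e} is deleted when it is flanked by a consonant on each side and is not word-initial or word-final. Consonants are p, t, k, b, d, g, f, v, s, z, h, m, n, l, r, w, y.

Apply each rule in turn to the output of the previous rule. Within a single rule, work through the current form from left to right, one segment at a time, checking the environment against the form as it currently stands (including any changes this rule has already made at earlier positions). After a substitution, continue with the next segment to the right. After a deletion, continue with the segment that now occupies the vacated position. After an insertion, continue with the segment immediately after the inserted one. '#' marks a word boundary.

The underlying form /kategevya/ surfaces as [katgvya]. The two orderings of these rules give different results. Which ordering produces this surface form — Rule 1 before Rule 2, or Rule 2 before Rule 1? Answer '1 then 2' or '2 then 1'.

1 then 2

Order 1 then 2:
  1 Regressive Voicing Assimilation: no change — [kategevya]
  2 Medial Vowel Deletion: [kategevya] → [katgvya]
  result: [katgvya]
Order 2 then 1:
  2 Medial Vowel Deletion: [kategevya] → [katgvya]
  1 Regressive Voicing Assimilation: [katgvya] → [kadgvya]
  result: [kadgvya]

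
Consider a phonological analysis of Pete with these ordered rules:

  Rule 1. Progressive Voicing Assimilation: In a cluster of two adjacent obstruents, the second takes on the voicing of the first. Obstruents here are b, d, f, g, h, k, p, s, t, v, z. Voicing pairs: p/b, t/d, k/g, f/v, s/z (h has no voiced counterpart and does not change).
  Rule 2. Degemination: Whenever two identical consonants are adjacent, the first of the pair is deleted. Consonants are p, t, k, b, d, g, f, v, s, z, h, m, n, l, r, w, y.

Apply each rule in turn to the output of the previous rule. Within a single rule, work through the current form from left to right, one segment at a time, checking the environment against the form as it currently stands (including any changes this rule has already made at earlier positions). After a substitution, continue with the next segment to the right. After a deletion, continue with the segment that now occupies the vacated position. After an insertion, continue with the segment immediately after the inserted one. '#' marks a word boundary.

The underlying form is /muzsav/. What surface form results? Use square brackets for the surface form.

Rule 1 Progressive Voicing Assimilation: [muzsav] → [muzzav]
Rule 2 Degemination: [muzzav] → [muzav]

[muzav]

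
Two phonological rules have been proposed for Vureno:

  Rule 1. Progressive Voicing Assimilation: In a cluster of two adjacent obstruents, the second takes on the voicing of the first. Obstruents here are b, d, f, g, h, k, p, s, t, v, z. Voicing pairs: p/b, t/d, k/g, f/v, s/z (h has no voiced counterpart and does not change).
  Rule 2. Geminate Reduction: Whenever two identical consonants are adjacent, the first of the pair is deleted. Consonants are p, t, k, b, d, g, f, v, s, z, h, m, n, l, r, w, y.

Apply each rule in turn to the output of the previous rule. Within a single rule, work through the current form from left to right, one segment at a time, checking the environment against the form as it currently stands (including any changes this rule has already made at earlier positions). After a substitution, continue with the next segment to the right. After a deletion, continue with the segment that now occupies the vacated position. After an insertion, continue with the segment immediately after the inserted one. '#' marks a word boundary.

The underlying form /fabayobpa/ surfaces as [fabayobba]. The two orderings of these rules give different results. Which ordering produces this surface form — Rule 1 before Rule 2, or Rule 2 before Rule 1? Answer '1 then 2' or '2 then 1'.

2 then 1

Order 1 then 2:
  1 Progressive Voicing Assimilation: [fabayobpa] → [fabayobba]
  2 Geminate Reduction: [fabayobba] → [fabayoba]
  result: [fabayoba]
Order 2 then 1:
  2 Geminate Reduction: no change — [fabayobpa]
  1 Progressive Voicing Assimilation: [fabayobpa] → [fabayobba]
  result: [fabayobba]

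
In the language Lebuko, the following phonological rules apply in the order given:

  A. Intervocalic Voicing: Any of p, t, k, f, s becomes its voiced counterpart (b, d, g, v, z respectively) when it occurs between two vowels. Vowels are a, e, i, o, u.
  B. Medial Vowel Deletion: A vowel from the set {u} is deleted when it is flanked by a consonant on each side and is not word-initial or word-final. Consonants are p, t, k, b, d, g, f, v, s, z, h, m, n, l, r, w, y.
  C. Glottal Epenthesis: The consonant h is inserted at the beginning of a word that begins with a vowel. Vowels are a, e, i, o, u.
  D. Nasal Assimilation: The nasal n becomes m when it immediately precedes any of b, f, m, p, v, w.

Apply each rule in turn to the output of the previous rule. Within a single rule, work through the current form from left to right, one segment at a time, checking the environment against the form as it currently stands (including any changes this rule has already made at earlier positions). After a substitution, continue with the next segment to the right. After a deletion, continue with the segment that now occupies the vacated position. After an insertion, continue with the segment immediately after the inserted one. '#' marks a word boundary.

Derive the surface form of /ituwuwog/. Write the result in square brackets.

[hidwwog]

A Intervocalic Voicing: [ituwuwog] → [iduwuwog]
B Medial Vowel Deletion: [iduwuwog] → [idwwog]
C Glottal Epenthesis: [idwwog] → [hidwwog]
D Nasal Assimilation: no change — [hidwwog]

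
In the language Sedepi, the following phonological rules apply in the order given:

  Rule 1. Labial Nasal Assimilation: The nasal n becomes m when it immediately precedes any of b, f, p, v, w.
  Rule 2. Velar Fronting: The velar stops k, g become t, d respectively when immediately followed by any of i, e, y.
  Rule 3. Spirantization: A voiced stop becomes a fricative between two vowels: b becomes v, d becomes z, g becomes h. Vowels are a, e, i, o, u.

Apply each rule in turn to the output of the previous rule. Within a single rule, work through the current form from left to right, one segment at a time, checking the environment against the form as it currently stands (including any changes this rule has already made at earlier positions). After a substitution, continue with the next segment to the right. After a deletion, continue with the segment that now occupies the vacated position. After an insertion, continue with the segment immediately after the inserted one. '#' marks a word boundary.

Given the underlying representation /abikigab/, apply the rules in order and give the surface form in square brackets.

[avitihab]

Rule 1 Labial Nasal Assimilation: no change — [abikigab]
Rule 2 Velar Fronting: [abikigab] → [abitigab]
Rule 3 Spirantization: [abitigab] → [avitihab]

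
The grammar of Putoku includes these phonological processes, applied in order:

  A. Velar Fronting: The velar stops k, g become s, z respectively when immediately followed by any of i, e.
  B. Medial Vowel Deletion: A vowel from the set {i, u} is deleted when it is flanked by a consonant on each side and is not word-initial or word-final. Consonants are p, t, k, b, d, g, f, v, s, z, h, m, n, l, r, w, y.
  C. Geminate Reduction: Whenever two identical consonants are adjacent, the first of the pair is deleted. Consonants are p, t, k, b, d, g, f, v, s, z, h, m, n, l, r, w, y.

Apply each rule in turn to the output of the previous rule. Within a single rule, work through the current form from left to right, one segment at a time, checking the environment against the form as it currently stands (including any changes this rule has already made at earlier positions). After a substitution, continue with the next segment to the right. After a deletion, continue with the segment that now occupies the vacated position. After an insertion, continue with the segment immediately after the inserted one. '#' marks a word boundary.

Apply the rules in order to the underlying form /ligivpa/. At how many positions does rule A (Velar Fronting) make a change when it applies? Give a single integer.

1

A Velar Fronting: [ligivpa] → [lizivpa]
B Medial Vowel Deletion: [lizivpa] → [lzvpa]
C Geminate Reduction: no change — [lzvpa]
Rule A changed 1 position(s).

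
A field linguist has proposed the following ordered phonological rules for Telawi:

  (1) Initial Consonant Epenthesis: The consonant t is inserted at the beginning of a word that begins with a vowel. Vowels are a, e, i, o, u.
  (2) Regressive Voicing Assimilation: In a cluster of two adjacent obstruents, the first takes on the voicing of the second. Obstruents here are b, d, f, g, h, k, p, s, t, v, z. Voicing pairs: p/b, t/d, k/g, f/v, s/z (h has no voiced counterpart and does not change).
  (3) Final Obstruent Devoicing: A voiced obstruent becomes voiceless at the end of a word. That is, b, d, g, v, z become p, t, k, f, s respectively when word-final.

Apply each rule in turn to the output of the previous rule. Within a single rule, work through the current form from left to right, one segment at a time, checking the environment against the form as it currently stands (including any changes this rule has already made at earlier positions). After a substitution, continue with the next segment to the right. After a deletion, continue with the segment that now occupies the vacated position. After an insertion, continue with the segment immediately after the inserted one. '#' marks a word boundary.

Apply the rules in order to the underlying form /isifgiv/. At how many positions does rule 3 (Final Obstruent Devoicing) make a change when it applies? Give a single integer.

(1) Initial Consonant Epenthesis: [isifgiv] → [tisifgiv]
(2) Regressive Voicing Assimilation: [tisifgiv] → [tisivgiv]
(3) Final Obstruent Devoicing: [tisivgiv] → [tisivgif]
Rule 3 changed 1 position(s).

1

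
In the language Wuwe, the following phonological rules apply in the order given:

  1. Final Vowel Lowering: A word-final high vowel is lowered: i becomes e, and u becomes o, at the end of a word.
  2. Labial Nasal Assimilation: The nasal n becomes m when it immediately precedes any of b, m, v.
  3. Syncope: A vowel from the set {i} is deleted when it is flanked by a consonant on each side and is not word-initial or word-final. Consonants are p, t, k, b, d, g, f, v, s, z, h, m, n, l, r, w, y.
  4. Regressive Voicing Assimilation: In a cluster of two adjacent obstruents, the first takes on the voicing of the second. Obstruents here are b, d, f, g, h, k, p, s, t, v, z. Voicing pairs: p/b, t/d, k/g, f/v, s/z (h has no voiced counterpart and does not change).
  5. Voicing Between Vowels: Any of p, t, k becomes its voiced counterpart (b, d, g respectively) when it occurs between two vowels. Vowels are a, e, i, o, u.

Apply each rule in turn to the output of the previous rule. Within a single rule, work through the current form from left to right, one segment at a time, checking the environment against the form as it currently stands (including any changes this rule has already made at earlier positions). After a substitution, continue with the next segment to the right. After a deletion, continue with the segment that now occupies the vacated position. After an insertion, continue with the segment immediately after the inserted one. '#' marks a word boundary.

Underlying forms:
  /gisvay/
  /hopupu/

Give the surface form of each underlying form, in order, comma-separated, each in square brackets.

[kzvay], [hobubo]

/gisvay/:
  1 Final Vowel Lowering: no change — [gisvay]
  2 Labial Nasal Assimilation: no change — [gisvay]
  3 Syncope: [gisvay] → [gsvay]
  4 Regressive Voicing Assimilation: [gsvay] → [kzvay]
  5 Voicing Between Vowels: no change — [kzvay]
/hopupu/:
  1 Final Vowel Lowering: [hopupu] → [hopupo]
  2 Labial Nasal Assimilation: no change — [hopupo]
  3 Syncope: no change — [hopupo]
  4 Regressive Voicing Assimilation: no change — [hopupo]
  5 Voicing Between Vowels: [hopupo] → [hobubo]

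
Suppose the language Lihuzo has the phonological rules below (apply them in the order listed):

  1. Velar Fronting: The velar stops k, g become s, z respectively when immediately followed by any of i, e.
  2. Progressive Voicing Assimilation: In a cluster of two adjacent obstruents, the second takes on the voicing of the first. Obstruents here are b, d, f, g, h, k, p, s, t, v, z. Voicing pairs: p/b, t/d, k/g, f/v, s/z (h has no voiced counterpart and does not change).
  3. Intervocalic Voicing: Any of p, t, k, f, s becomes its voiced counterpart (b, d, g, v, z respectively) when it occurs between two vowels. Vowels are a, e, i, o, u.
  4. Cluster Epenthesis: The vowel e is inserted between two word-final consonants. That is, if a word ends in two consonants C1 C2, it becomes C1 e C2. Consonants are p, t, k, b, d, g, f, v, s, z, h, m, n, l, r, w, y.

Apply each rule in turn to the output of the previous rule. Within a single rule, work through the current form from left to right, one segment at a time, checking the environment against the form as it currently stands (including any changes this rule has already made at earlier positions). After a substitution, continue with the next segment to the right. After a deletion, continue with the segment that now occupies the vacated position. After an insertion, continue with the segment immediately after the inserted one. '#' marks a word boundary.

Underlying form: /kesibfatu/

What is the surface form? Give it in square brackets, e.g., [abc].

[sezibvadu]

1 Velar Fronting: [kesibfatu] → [sesibfatu]
2 Progressive Voicing Assimilation: [sesibfatu] → [sesibvatu]
3 Intervocalic Voicing: [sesibvatu] → [sezibvadu]
4 Cluster Epenthesis: no change — [sezibvadu]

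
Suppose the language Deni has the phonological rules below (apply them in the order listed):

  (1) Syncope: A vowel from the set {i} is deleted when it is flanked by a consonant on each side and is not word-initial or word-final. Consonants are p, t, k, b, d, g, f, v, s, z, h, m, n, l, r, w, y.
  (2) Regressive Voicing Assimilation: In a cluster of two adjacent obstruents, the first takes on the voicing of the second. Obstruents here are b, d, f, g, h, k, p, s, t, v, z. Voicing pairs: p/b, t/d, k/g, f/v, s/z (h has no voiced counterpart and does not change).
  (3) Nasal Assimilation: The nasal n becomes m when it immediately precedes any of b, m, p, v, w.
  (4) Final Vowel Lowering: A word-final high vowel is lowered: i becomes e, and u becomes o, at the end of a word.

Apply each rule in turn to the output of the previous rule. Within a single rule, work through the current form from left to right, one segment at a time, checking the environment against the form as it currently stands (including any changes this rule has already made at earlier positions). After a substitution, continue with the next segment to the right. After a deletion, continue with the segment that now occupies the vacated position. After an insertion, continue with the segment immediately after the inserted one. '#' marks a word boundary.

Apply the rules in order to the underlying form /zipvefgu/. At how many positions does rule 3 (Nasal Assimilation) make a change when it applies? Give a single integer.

(1) Syncope: [zipvefgu] → [zpvefgu]
(2) Regressive Voicing Assimilation: [zpvefgu] → [sbvevgu]
(3) Nasal Assimilation: no change — [sbvevgu]
(4) Final Vowel Lowering: [sbvevgu] → [sbvevgo]
Rule 3 changed 0 position(s).

0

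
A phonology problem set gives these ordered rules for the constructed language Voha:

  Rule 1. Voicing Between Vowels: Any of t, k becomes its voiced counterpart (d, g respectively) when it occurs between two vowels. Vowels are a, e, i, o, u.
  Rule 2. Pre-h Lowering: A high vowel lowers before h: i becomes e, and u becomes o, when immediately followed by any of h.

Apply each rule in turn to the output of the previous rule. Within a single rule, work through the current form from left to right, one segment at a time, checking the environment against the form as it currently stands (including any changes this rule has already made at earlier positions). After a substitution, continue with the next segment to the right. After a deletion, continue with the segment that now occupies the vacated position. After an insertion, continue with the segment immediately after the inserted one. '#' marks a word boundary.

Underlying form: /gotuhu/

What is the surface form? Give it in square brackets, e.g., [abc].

[godohu]

Rule 1 Voicing Between Vowels: [gotuhu] → [goduhu]
Rule 2 Pre-h Lowering: [goduhu] → [godohu]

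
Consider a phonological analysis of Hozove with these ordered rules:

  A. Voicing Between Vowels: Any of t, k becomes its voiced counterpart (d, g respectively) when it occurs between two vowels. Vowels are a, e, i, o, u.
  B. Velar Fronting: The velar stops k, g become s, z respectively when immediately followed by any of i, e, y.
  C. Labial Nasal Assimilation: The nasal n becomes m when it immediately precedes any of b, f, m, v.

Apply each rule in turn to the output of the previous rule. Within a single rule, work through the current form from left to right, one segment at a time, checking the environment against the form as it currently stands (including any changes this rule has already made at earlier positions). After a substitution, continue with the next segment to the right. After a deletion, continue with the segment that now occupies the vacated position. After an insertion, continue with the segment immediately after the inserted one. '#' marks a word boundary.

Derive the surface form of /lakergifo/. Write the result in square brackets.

A Voicing Between Vowels: [lakergifo] → [lagergifo]
B Velar Fronting: [lagergifo] → [lazerzifo]
C Labial Nasal Assimilation: no change — [lazerzifo]

[lazerzifo]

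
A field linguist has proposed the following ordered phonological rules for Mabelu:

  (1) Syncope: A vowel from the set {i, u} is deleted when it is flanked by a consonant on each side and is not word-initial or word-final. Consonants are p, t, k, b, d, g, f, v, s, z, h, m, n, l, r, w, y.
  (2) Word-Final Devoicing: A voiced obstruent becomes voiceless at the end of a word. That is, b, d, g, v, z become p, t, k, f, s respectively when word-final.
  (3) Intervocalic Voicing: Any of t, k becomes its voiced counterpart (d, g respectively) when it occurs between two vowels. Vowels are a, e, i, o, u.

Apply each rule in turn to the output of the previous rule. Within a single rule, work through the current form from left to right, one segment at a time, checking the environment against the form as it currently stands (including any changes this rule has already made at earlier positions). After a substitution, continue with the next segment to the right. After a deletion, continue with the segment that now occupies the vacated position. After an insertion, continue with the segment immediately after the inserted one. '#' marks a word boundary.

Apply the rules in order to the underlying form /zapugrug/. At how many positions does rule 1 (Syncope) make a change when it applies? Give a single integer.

2

(1) Syncope: [zapugrug] → [zapgrg]
(2) Word-Final Devoicing: [zapgrg] → [zapgrk]
(3) Intervocalic Voicing: no change — [zapgrk]
Rule 1 changed 2 position(s).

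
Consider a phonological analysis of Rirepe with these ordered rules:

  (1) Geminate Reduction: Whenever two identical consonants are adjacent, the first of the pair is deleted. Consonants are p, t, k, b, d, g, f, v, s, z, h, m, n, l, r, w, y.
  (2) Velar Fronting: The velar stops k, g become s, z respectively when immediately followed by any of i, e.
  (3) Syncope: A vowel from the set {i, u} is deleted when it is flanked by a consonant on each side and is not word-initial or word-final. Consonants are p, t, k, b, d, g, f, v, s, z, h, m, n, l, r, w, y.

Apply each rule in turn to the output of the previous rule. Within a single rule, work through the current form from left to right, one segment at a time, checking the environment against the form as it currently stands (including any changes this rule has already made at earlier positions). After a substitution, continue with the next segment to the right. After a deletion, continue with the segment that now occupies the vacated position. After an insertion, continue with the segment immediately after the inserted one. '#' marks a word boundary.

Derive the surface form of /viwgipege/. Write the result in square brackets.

(1) Geminate Reduction: no change — [viwgipege]
(2) Velar Fronting: [viwgipege] → [viwzipeze]
(3) Syncope: [viwzipeze] → [vwzpeze]

[vwzpeze]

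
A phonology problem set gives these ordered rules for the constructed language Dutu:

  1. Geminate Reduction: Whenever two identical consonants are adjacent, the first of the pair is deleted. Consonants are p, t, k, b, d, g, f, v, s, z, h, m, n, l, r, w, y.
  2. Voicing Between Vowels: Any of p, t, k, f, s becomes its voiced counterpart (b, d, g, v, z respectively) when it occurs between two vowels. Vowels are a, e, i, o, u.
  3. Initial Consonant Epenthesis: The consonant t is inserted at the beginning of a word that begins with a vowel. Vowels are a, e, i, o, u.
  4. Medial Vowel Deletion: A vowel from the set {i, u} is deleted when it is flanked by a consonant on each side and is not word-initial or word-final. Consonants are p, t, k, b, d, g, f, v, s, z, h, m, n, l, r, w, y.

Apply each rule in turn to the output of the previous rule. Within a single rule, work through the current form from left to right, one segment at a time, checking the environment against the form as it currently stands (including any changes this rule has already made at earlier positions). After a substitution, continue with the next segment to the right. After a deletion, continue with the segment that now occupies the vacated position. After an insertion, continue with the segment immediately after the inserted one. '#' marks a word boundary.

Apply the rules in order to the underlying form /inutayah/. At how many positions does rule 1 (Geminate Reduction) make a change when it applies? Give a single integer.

1 Geminate Reduction: no change — [inutayah]
2 Voicing Between Vowels: [inutayah] → [inudayah]
3 Initial Consonant Epenthesis: [inudayah] → [tinudayah]
4 Medial Vowel Deletion: [tinudayah] → [tndayah]
Rule 1 changed 0 position(s).

0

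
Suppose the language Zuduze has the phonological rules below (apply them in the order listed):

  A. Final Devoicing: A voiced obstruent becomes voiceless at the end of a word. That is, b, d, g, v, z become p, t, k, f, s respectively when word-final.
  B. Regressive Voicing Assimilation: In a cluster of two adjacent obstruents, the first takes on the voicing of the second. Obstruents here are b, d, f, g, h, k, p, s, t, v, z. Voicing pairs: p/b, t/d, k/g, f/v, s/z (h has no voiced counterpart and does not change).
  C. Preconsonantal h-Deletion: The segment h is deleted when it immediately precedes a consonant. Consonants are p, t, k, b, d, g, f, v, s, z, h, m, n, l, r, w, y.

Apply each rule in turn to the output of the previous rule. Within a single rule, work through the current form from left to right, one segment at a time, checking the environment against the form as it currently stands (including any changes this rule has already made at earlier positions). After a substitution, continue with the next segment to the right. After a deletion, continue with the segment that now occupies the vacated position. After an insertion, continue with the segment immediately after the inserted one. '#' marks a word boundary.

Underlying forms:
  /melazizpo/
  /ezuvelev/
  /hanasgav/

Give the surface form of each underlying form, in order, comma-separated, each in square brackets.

/melazizpo/:
  A Final Devoicing: no change — [melazizpo]
  B Regressive Voicing Assimilation: [melazizpo] → [melazispo]
  C Preconsonantal h-Deletion: no change — [melazispo]
/ezuvelev/:
  A Final Devoicing: [ezuvelev] → [ezuvelef]
  B Regressive Voicing Assimilation: no change — [ezuvelef]
  C Preconsonantal h-Deletion: no change — [ezuvelef]
/hanasgav/:
  A Final Devoicing: [hanasgav] → [hanasgaf]
  B Regressive Voicing Assimilation: [hanasgaf] → [hanazgaf]
  C Preconsonantal h-Deletion: no change — [hanazgaf]

[melazispo], [ezuvelef], [hanazgaf]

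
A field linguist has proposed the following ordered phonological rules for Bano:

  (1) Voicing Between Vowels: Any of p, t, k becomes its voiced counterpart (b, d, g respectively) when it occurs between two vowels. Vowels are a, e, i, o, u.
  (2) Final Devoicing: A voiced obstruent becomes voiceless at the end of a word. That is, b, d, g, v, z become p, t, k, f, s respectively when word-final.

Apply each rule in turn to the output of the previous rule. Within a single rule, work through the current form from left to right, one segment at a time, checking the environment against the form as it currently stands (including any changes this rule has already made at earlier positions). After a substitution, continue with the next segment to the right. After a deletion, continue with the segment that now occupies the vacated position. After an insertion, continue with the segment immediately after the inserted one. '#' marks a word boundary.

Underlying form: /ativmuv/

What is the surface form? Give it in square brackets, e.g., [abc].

(1) Voicing Between Vowels: [ativmuv] → [adivmuv]
(2) Final Devoicing: [adivmuv] → [adivmuf]

[adivmuf]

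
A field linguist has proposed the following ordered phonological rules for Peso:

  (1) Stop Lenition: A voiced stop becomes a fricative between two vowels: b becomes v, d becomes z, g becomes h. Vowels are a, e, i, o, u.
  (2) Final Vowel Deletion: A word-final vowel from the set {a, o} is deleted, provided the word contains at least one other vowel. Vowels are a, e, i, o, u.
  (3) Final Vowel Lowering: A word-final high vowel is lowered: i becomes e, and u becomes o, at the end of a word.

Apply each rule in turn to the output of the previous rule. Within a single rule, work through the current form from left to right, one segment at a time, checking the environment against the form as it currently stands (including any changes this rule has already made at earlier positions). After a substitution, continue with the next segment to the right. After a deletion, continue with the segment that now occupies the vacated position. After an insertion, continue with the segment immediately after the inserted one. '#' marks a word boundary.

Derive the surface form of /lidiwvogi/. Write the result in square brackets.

[liziwvohe]

(1) Stop Lenition: [lidiwvogi] → [liziwvohi]
(2) Final Vowel Deletion: no change — [liziwvohi]
(3) Final Vowel Lowering: [liziwvohi] → [liziwvohe]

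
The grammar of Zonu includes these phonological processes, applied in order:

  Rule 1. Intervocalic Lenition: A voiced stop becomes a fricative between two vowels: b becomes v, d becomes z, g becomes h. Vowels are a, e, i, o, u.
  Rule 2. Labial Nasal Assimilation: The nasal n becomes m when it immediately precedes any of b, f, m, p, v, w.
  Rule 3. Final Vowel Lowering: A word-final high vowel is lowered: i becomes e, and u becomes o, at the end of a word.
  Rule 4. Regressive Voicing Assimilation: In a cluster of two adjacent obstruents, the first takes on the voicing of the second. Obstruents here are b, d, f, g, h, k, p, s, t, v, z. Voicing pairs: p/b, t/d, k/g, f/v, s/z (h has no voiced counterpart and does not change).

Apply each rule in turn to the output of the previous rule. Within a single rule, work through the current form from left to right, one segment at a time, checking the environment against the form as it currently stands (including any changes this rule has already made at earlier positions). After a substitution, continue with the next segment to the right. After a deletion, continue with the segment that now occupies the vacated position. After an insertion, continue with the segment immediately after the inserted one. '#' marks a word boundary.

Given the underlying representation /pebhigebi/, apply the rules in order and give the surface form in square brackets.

Rule 1 Intervocalic Lenition: [pebhigebi] → [pebhihevi]
Rule 2 Labial Nasal Assimilation: no change — [pebhihevi]
Rule 3 Final Vowel Lowering: [pebhihevi] → [pebhiheve]
Rule 4 Regressive Voicing Assimilation: [pebhiheve] → [pephiheve]

[pephiheve]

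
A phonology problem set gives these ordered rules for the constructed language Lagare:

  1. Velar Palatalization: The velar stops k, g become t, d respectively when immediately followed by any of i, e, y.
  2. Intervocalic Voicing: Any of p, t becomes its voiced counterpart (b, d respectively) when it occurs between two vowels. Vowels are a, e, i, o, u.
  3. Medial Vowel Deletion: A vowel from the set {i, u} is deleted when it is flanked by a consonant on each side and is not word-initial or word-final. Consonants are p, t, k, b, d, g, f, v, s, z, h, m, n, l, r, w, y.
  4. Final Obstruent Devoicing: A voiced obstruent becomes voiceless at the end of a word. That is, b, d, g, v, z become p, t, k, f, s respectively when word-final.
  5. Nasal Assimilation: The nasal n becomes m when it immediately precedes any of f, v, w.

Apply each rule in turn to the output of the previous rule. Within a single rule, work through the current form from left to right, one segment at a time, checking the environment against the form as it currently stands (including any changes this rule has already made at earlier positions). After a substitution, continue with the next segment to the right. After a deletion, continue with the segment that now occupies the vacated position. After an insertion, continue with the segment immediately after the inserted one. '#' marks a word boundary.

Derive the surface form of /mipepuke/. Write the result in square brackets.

[mbebde]

1 Velar Palatalization: [mipepuke] → [mipepute]
2 Intervocalic Voicing: [mipepute] → [mibebude]
3 Medial Vowel Deletion: [mibebude] → [mbebde]
4 Final Obstruent Devoicing: no change — [mbebde]
5 Nasal Assimilation: no change — [mbebde]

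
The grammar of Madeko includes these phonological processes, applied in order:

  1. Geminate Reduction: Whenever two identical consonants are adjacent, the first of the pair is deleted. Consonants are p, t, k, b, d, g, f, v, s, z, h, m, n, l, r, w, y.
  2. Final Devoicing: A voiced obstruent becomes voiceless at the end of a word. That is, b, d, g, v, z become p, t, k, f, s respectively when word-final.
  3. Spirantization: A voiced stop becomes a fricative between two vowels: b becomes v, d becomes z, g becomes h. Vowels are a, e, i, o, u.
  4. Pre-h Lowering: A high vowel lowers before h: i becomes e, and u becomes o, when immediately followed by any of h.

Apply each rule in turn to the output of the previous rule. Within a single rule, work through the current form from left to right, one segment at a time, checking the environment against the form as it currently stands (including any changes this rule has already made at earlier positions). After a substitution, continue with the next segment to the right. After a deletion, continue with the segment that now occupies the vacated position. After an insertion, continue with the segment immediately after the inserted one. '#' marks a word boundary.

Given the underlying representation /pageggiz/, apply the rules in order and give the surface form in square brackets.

[pahehis]

1 Geminate Reduction: [pageggiz] → [pagegiz]
2 Final Devoicing: [pagegiz] → [pagegis]
3 Spirantization: [pagegis] → [pahehis]
4 Pre-h Lowering: no change — [pahehis]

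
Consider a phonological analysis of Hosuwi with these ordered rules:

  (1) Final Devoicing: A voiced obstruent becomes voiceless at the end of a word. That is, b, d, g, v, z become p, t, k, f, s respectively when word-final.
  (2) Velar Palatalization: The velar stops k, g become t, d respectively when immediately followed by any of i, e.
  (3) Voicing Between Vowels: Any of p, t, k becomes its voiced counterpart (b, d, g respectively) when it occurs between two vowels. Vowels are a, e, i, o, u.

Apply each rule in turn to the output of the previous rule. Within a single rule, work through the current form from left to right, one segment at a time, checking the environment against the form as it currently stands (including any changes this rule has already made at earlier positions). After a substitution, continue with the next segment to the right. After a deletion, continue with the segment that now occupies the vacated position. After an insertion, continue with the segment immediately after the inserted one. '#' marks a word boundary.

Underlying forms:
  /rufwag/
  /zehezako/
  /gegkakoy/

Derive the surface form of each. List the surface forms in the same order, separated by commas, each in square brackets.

[rufwak], [zehezago], [degkagoy]

/rufwag/:
  (1) Final Devoicing: [rufwag] → [rufwak]
  (2) Velar Palatalization: no change — [rufwak]
  (3) Voicing Between Vowels: no change — [rufwak]
/zehezako/:
  (1) Final Devoicing: no change — [zehezako]
  (2) Velar Palatalization: no change — [zehezako]
  (3) Voicing Between Vowels: [zehezako] → [zehezago]
/gegkakoy/:
  (1) Final Devoicing: no change — [gegkakoy]
  (2) Velar Palatalization: [gegkakoy] → [degkakoy]
  (3) Voicing Between Vowels: [degkakoy] → [degkagoy]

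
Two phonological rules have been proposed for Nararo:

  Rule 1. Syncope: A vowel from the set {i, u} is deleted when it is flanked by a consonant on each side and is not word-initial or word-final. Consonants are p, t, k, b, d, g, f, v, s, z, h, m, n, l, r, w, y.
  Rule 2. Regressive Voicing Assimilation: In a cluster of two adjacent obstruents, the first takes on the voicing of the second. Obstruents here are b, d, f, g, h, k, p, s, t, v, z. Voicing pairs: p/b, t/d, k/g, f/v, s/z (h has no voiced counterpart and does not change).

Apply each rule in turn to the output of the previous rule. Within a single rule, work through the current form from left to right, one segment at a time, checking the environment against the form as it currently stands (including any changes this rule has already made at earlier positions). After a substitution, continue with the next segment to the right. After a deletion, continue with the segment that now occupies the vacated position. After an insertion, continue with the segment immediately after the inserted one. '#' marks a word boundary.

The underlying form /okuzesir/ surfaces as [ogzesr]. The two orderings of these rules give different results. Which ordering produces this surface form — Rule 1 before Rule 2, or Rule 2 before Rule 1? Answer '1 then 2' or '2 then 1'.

Order 1 then 2:
  1 Syncope: [okuzesir] → [okzesr]
  2 Regressive Voicing Assimilation: [okzesr] → [ogzesr]
  result: [ogzesr]
Order 2 then 1:
  2 Regressive Voicing Assimilation: no change — [okuzesir]
  1 Syncope: [okuzesir] → [okzesr]
  result: [okzesr]

1 then 2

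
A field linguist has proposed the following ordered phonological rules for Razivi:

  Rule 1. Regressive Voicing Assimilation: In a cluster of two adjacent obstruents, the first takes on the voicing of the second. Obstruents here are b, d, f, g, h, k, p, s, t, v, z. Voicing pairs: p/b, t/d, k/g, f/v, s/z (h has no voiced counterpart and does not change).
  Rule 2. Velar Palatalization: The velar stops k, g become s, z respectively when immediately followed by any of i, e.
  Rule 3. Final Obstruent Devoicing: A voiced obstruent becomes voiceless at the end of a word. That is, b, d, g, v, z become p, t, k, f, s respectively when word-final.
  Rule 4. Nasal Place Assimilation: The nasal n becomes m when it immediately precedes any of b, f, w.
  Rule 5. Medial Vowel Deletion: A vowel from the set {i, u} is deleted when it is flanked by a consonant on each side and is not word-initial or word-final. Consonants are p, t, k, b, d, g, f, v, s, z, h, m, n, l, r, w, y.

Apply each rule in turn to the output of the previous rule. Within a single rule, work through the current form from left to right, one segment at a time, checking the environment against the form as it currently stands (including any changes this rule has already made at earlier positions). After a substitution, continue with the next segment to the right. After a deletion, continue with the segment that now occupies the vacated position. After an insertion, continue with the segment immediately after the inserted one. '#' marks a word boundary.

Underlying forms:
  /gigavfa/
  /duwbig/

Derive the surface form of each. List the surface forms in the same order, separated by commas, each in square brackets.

/gigavfa/:
  Rule 1 Regressive Voicing Assimilation: [gigavfa] → [gigaffa]
  Rule 2 Velar Palatalization: [gigaffa] → [zigaffa]
  Rule 3 Final Obstruent Devoicing: no change — [zigaffa]
  Rule 4 Nasal Place Assimilation: no change — [zigaffa]
  Rule 5 Medial Vowel Deletion: [zigaffa] → [zgaffa]
/duwbig/:
  Rule 1 Regressive Voicing Assimilation: no change — [duwbig]
  Rule 2 Velar Palatalization: no change — [duwbig]
  Rule 3 Final Obstruent Devoicing: [duwbig] → [duwbik]
  Rule 4 Nasal Place Assimilation: no change — [duwbik]
  Rule 5 Medial Vowel Deletion: [duwbik] → [dwbk]

[zgaffa], [dwbk]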